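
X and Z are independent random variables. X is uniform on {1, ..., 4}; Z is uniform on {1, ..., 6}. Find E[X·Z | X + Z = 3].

2

Outcomes with X + Z = 3: (1,2), (2,1), each with probability 1/24.
E[X·Z | X + Z = 3] = (2 + 2) / 2 = 2.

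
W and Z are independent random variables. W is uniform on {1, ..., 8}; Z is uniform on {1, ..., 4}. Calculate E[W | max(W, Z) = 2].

5/3

P(max(W, Z) = 2) = 3/32.
Summing W·P(x,y) over outcomes with max(W, Z) = 2 gives 5/32.
E[W | max(W, Z) = 2] = (5/32) / (3/32) = 5/3.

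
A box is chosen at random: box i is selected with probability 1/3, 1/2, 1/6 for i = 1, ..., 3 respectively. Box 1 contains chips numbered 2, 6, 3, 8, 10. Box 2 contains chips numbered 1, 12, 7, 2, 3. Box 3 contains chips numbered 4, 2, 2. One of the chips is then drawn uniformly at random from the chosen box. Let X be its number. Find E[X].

E[X | box 1] = (2+6+3+8+10)/5 = 29/5.
E[X | box 2] = (1+12+7+2+3)/5 = 5.
E[X | box 3] = (4+2+2)/3 = 8/3.
By the law of total expectation,
E[X] = (1/3)·(29/5) + (1/2)·(5) + (1/6)·(8/3) = 439/90.

439/90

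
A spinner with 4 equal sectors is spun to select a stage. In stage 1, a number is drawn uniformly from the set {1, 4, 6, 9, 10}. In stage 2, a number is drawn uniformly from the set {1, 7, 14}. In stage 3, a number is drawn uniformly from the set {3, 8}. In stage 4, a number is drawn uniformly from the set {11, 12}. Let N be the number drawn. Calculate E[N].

91/12

E[N | stage 1] = (1+4+6+9+10)/5 = 6.
E[N | stage 2] = (1+7+14)/3 = 22/3.
E[N | stage 3] = (3+8)/2 = 11/2.
E[N | stage 4] = (11+12)/2 = 23/2.
By the law of total expectation,
E[N] = (1/4)·(6) + (1/4)·(22/3) + (1/4)·(11/2) + (1/4)·(23/2) = 91/12.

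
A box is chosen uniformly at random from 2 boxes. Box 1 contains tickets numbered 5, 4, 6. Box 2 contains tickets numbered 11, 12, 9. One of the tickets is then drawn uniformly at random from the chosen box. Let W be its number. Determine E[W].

47/6

E[W | box 1] = (5+4+6)/3 = 5.
E[W | box 2] = (11+12+9)/3 = 32/3.
E[W] = (1/2)·(5) + (1/2)·(32/3) = 47/6.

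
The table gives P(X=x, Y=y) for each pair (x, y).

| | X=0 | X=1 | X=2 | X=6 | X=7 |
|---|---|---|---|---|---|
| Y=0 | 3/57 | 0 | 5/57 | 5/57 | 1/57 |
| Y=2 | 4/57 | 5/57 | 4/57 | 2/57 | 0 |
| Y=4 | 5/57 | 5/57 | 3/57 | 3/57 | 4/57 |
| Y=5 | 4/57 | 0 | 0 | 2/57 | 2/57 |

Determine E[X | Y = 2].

P(Y = 2) = 5/19.
Σ X·P over the event = 0·(4/57) + 1·(5/57) + 2·(4/57) + 6·(2/57) = 25/57.
E[X | Y = 2] = (25/57) / (5/19) = 5/3.

5/3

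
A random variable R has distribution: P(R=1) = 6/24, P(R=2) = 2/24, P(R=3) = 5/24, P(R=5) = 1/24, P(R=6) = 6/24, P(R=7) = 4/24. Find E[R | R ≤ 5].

P(R ≤ 5) = 7/12.
Σ over the event: 1·1/4 + 2·1/12 + 3·5/24 + 5·1/24 = 5/4.
E[R | R ≤ 5] = (5/4) / (7/12) = 15/7.

15/7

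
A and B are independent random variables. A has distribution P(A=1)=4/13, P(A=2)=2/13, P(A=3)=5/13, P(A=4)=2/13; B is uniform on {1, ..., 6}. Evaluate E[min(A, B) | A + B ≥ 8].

P(A + B ≥ 8) = 3/13.
Summing min(A,B)·P(x,y) over outcomes with A + B ≥ 8 gives 29/39.
E[min(A, B) | A + B ≥ 8] = (29/39) / (3/13) = 29/9.

29/9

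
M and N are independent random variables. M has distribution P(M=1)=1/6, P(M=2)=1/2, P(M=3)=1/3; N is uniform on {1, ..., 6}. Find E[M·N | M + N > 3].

264/31

P(M + N > 3) = 31/36.
Summing MN·P(x,y) over outcomes with M + N > 3 gives 22/3.
E[M·N | M + N > 3] = (22/3) / (31/36) = 264/31.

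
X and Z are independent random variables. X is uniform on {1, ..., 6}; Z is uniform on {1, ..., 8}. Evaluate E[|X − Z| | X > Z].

P(X > Z) = 5/16.
Summing |X−Z|·P(x,y) over outcomes with X > Z gives 35/48.
E[|X − Z| | X > Z] = (35/48) / (5/16) = 7/3.

7/3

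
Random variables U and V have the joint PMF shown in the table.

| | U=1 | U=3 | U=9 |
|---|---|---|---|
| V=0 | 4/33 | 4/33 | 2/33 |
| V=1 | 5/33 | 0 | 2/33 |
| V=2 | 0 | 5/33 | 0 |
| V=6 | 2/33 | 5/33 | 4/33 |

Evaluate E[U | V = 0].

P(V = 0) = 10/33.
Summing U·P(U=x,V=y) over the conditioning event gives 34/33.
E[U | V = 0] = (34/33) / (10/33) = 17/5.

17/5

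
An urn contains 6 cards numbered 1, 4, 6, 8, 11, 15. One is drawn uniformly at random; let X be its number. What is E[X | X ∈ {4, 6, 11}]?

7

P(X ∈ {4, 6, 11}) = 1/2.
Σ over the event: 4·1/6 + 6·1/6 + 11·1/6 = 7/2.
E[X | X ∈ {4, 6, 11}] = (7/2) / (1/2) = 7.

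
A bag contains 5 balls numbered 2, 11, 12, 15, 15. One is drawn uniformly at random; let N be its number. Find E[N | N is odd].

P(N is odd) = 3/5.
Σ over the event: 11·1/5 + 15·2/5 = 41/5.
E[N | N is odd] = (41/5) / (3/5) = 41/3.

41/3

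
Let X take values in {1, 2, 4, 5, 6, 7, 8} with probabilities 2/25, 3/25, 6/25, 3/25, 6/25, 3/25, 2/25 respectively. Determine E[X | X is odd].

P(X is odd) = 8/25.
Σ over the event: 1·2/25 + 5·3/25 + 7·3/25 = 38/25.
E[X | X is odd] = (38/25) / (8/25) = 19/4.

19/4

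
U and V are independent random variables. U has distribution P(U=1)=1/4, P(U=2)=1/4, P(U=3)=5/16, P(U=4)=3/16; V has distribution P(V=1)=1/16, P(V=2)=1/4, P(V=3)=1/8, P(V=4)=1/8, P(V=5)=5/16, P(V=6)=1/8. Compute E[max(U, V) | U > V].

P(U > V) = 25/128.
Summing max(U,V)·P(x,y) over outcomes with U > V gives 167/256.
E[max(U, V) | U > V] = (167/256) / (25/128) = 167/50.

167/50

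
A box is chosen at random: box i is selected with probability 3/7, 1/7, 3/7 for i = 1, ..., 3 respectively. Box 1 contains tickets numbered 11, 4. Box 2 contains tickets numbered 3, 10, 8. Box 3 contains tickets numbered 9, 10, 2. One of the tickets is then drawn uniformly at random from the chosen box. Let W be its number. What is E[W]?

E[W | box 1] = (11+4)/2 = 15/2.
E[W | box 2] = (3+10+8)/3 = 7.
E[W | box 3] = (9+10+2)/3 = 7.
E[W] = (3/7)·(15/2) + (1/7)·(7) + (3/7)·(7) = 101/14.

101/14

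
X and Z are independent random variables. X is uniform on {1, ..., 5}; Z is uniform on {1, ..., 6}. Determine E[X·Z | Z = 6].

18

Outcomes with Z = 6: (1,6), (2,6), (3,6), (4,6), (5,6), each with probability 1/30.
E[X·Z | Z = 6] = (6 + 12 + 18 + 24 + 30) / 5 = 18.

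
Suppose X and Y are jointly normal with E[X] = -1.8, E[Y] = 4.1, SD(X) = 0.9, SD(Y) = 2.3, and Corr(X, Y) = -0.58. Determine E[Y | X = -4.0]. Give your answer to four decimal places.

For a bivariate normal, E[Y | X=x] = μ_Y + ρ·(σ_Y/σ_X)·(x − μ_X).
E[Y | X=-4.0] = 4.1 + (-0.58)·(2.3/0.9)·(-4.0 − (-1.8)) = 4.1 + (-1.48222)·(-2.2) = 7.3609.

7.3609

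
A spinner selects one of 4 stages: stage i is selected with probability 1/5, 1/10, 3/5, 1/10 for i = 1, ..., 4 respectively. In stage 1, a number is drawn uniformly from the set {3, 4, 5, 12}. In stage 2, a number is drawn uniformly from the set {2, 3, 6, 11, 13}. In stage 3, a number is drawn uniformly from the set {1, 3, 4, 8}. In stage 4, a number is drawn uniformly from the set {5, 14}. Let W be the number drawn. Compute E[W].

21/4

E[W | stage 1] = (3+4+5+12)/4 = 6.
E[W | stage 2] = (2+3+6+11+13)/5 = 7.
E[W | stage 3] = (1+3+4+8)/4 = 4.
E[W | stage 4] = (5+14)/2 = 19/2.
By the law of total expectation,
E[W] = (1/5)·(6) + (1/10)·(7) + (3/5)·(4) + (1/10)·(19/2) = 21/4.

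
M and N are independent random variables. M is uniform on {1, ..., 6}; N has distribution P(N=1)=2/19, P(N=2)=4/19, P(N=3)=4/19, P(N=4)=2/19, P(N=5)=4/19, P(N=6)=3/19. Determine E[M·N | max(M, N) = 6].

P(max(M, N) = 6) = 17/57.
Summing MN·P(x,y) over outcomes with max(M, N) = 6 gives 113/19.
E[M·N | max(M, N) = 6] = (113/19) / (17/57) = 339/17.

339/17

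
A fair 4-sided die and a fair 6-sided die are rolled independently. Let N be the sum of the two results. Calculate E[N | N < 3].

P(N < 3) = 1/24.
Σ over the event: 2·1/24 = 1/12.
E[N | N < 3] = (1/12) / (1/24) = 2.

2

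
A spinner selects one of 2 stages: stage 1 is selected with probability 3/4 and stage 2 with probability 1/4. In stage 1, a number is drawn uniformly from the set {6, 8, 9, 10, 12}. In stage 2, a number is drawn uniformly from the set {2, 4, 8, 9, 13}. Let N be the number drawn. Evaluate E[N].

171/20

E[N | stage 1] = (6+8+9+10+12)/5 = 9.
E[N | stage 2] = (2+4+8+9+13)/5 = 36/5.
E[N] = (3/4)·(9) + (1/4)·(36/5) = 171/20.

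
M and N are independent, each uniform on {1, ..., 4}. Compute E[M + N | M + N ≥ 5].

P(M + N ≥ 5) = 5/8.
Summing (M+N)·P(x,y) over outcomes with M + N ≥ 5 gives 15/4.
E[M + N | M + N ≥ 5] = (15/4) / (5/8) = 6.

6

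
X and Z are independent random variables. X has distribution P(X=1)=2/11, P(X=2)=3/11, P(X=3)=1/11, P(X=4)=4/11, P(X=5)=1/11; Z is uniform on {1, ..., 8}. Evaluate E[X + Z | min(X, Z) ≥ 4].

P(min(X, Z) ≥ 4) = 25/88.
Summing (X+Z)·P(x,y) over outcomes with min(X, Z) ≥ 4 gives 255/88.
E[X + Z | min(X, Z) ≥ 4] = (255/88) / (25/88) = 51/5.

51/5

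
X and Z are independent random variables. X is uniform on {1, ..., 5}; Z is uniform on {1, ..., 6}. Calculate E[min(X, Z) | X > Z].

2

P(X > Z) = 1/3.
Summing min(X,Z)·P(x,y) over outcomes with X > Z gives 2/3.
E[min(X, Z) | X > Z] = (2/3) / (1/3) = 2.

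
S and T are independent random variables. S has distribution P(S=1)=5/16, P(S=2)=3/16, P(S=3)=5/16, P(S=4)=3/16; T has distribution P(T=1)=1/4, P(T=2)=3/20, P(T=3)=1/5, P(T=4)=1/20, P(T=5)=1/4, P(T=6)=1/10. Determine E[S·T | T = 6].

P(T = 6) = 1/10.
Summing ST·P(x,y) over outcomes with T = 6 gives 57/40.
E[S·T | T = 6] = (57/40) / (1/10) = 57/4.

57/4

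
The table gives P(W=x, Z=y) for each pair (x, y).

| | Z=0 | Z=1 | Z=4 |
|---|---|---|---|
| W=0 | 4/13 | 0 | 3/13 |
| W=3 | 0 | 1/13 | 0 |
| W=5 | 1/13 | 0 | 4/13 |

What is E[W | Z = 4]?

20/7

P(Z = 4) = 7/13.
Summing W·P(W=x,Z=y) over the conditioning event gives 20/13.
E[W | Z = 4] = (20/13) / (7/13) = 20/7.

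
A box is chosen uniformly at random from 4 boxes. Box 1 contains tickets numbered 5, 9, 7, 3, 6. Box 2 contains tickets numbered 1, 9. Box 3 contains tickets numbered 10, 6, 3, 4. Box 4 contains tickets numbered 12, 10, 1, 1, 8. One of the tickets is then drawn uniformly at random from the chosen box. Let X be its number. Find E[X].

E[X | box 1] = (5+9+7+3+6)/5 = 6.
E[X | box 2] = (1+9)/2 = 5.
E[X | box 3] = (10+6+3+4)/4 = 23/4.
E[X | box 4] = (12+10+1+1+8)/5 = 32/5.
By the law of total expectation,
E[X] = (1/4)·(6) + (1/4)·(5) + (1/4)·(23/4) + (1/4)·(32/5) = 463/80.

463/80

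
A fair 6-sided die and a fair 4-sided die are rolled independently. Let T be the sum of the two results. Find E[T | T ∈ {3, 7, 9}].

P(T ∈ {3, 7, 9}) = 1/3.
Σ over the event: 3·1/12 + 7·1/6 + 9·1/12 = 13/6.
E[T | T ∈ {3, 7, 9}] = (13/6) / (1/3) = 13/2.

13/2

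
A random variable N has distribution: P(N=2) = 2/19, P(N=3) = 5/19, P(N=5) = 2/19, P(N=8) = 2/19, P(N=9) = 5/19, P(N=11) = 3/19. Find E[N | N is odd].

103/15

P(N is odd) = 15/19.
Σ over the event: 3·5/19 + 5·2/19 + 9·5/19 + 11·3/19 = 103/19.
E[N | N is odd] = (103/19) / (15/19) = 103/15.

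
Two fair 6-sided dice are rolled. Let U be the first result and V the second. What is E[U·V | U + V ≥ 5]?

P(U + V ≥ 5) = 5/6.
Summing UV·P(x,y) over outcomes with U + V ≥ 5 gives 71/6.
E[U·V | U + V ≥ 5] = (71/6) / (5/6) = 71/5.

71/5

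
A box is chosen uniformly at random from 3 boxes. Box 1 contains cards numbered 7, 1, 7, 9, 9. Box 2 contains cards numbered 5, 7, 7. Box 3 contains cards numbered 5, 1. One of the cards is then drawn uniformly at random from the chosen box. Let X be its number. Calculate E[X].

239/45

E[X | box 1] = (7+1+7+9+9)/5 = 33/5.
E[X | box 2] = (5+7+7)/3 = 19/3.
E[X | box 3] = (5+1)/2 = 3.
E[X] = (1/3)·(33/5) + (1/3)·(19/3) + (1/3)·(3) = 239/45.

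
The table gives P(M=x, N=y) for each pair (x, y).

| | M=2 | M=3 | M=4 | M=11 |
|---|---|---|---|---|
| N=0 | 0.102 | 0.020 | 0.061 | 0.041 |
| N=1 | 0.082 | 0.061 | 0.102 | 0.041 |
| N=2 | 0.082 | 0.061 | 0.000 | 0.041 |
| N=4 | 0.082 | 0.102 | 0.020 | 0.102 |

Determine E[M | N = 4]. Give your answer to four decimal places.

P(N = 4) = 0.306.
Σ M·P over the event = 2·(0.082) + 3·(0.102) + 4·(0.020) + 11·(0.102) = 1.672.
E[M | N = 4] = (1.672) / (0.306) = 5.4641.

5.4641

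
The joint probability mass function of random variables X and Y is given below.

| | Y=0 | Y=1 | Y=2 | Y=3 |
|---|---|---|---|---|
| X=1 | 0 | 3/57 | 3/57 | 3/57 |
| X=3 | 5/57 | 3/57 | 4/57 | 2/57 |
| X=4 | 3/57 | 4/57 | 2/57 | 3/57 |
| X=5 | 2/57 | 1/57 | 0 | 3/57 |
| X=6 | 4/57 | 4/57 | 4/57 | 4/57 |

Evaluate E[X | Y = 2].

P(Y = 2) = 13/57.
Σ X·P over the event = 1·(3/57) + 3·(4/57) + 4·(2/57) + 6·(4/57) = 47/57.
E[X | Y = 2] = (47/57) / (13/57) = 47/13.

47/13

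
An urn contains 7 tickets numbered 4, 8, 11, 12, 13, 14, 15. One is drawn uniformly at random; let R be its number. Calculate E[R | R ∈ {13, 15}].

P(R ∈ {13, 15}) = 2/7.
Σ over the event: 13·1/7 + 15·1/7 = 4.
E[R | R ∈ {13, 15}] = (4) / (2/7) = 14.

14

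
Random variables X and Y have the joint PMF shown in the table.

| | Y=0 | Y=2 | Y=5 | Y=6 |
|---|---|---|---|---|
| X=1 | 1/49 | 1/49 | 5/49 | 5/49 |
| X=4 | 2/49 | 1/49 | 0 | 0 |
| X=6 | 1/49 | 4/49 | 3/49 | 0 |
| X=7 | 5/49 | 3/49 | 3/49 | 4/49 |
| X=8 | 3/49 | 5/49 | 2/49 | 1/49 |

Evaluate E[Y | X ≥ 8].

P(X ≥ 8) = 11/49.
Σ Y·P over the event = 0·(3/49) + 2·(5/49) + 5·(2/49) + 6·(1/49) = 26/49.
E[Y | X ≥ 8] = (26/49) / (11/49) = 26/11.

26/11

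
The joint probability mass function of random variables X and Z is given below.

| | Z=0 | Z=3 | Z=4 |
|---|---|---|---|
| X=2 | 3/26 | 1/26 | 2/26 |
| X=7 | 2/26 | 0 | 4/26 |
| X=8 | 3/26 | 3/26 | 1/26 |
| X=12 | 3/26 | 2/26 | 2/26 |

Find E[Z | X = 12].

P(X = 12) = 7/26.
Σ Z·P over the event = 0·(3/26) + 3·(2/26) + 4·(2/26) = 7/13.
E[Z | X = 12] = (7/13) / (7/26) = 2.

2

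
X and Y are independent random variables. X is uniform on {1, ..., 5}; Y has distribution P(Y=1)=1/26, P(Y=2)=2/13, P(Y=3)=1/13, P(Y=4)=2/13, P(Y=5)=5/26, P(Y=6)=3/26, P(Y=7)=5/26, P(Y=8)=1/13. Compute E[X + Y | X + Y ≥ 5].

P(X + Y ≥ 5) = 9/10.
Summing (X+Y)·P(x,y) over outcomes with X + Y ≥ 5 gives 97/13.
E[X + Y | X + Y ≥ 5] = (97/13) / (9/10) = 970/117.

970/117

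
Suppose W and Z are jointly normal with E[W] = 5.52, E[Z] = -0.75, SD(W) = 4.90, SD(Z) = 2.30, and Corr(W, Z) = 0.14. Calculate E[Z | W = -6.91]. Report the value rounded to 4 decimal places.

-1.5668

E[Z | W=x] = μ_Z + ρ(σ_Z/σ_W)(x − μ_W) for jointly normal variables.
E[Z | W=-6.91] = -0.75 + (0.14)·(2.30/4.90)·(-6.91 − (5.52)) = -0.75 + (0.065714)·(-12.43) = -1.5668.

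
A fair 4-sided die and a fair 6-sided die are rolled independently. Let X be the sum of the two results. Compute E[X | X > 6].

8

P(X > 6) = 5/12.
Σ over the event: 7·1/6 + 8·1/8 + 9·1/12 + 10·1/24 = 10/3.
E[X | X > 6] = (10/3) / (5/12) = 8.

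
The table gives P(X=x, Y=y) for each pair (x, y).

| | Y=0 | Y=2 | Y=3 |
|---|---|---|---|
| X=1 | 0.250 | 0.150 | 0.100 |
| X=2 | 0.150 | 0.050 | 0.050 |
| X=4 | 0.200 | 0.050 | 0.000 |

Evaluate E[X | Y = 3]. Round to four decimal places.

P(Y = 3) = 0.150.
Σ X·P over the event = 1·(0.100) + 2·(0.050) = 0.200.
E[X | Y = 3] = (0.200) / (0.150) = 1.3333.

1.3333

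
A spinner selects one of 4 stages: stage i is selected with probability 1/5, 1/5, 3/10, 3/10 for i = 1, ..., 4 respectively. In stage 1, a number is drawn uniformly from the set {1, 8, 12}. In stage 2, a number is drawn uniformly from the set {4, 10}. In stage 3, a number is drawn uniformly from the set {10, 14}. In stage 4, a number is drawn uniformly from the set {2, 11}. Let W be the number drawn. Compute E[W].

167/20

E[W | stage 1] = (1+8+12)/3 = 7.
E[W | stage 2] = (4+10)/2 = 7.
E[W | stage 3] = (10+14)/2 = 12.
E[W | stage 4] = (2+11)/2 = 13/2.
By the law of total expectation,
E[W] = (1/5)·(7) + (1/5)·(7) + (3/10)·(12) + (3/10)·(13/2) = 167/20.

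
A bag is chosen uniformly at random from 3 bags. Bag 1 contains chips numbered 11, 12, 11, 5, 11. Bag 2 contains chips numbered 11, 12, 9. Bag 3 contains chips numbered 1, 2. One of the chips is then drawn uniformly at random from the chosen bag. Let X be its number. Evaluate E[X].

133/18

E[X | bag 1] = (11+12+11+5+11)/5 = 10.
E[X | bag 2] = (11+12+9)/3 = 32/3.
E[X | bag 3] = (1+2)/2 = 3/2.
E[X] = (1/3)·(10) + (1/3)·(32/3) + (1/3)·(3/2) = 133/18.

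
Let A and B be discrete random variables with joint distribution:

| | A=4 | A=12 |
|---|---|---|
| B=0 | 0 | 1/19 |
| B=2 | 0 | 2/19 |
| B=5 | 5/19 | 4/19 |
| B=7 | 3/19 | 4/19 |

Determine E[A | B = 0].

12

P(B = 0) = 1/19.
Σ A·P over the event = 12·(1/19) = 12/19.
E[A | B = 0] = (12/19) / (1/19) = 12.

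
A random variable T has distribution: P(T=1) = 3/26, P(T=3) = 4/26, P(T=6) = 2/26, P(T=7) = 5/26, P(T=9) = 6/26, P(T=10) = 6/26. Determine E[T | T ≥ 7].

149/17

P(T ≥ 7) = 17/26.
Σ over the event: 7·5/26 + 9·3/13 + 10·3/13 = 149/26.
E[T | T ≥ 7] = (149/26) / (17/26) = 149/17.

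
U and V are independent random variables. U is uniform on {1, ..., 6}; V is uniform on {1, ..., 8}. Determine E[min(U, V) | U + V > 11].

Outcomes with U + V > 11: (4,8), (5,7), (5,8), (6,6), (6,7), (6,8), each with probability 1/48.
E[min(U, V) | U + V > 11] = (4 + 5 + 5 + 6 + 6 + 6) / 6 = 16/3.

16/3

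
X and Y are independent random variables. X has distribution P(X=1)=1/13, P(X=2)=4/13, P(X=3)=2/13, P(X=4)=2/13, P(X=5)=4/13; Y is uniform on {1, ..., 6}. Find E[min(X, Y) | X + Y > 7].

P(X + Y > 7) = 5/13.
Summing min(X,Y)·P(x,y) over outcomes with X + Y > 7 gives 56/39.
E[min(X, Y) | X + Y > 7] = (56/39) / (5/13) = 56/15.

56/15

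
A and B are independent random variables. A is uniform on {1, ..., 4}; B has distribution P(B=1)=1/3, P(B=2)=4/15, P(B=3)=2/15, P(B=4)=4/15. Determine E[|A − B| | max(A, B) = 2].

9/13

P(max(A, B) = 2) = 13/60.
Summing |A−B|·P(x,y) over outcomes with max(A, B) = 2 gives 3/20.
E[|A − B| | max(A, B) = 2] = (3/20) / (13/60) = 9/13.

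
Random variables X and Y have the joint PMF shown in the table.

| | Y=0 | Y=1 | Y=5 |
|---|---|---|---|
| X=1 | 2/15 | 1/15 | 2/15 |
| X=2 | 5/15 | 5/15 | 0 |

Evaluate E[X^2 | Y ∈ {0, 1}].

P(Y ∈ {0, 1}) = 13/15.
Σ X^2·P over the event = 1·(2/15) + 1·(1/15) + 4·(5/15) + 4·(5/15) = 43/15.
E[X^2 | Y ∈ {0, 1}] = (43/15) / (13/15) = 43/13.

43/13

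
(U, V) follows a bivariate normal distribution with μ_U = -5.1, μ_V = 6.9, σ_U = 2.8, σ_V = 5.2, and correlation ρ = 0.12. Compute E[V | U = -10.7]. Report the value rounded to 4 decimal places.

For a bivariate normal, E[V | U=x] = μ_V + ρ·(σ_V/σ_U)·(x − μ_U).
E[V | U=-10.7] = 6.9 + (0.12)·(5.2/2.8)·(-10.7 − (-5.1)) = 6.9 + (0.22286)·(-5.6) = 5.6520.

5.6520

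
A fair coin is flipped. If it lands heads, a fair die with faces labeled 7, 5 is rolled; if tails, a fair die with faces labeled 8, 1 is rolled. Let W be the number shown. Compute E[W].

21/4

E[W | heads] = (7+5)/2 = 6.
E[W | tails] = (8+1)/2 = 9/2.
E[W] = (1/2)·(6) + (1/2)·(9/2) = 21/4.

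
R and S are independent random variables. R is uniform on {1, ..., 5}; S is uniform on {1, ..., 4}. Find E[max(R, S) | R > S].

P(R > S) = 1/2.
Summing max(R,S)·P(x,y) over outcomes with R > S gives 2.
E[max(R, S) | R > S] = (2) / (1/2) = 4.

4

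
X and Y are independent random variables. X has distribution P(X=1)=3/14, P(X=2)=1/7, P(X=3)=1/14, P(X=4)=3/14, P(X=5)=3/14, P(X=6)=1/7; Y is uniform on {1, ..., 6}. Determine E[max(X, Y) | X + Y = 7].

P(X + Y = 7) = 1/6.
Summing max(X,Y)·P(x,y) over outcomes with X + Y = 7 gives 71/84.
E[max(X, Y) | X + Y = 7] = (71/84) / (1/6) = 71/14.

71/14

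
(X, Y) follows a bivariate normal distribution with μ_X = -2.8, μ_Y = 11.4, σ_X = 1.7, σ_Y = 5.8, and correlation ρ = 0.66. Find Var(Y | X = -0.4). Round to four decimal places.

18.9864

The conditional variance in a bivariate normal is σ_Y²(1 − ρ²), independent of x.
Var(Y | X=-0.4) = (5.8)²·(1 − (0.66)²) = 33.64·0.5644 = 18.9864.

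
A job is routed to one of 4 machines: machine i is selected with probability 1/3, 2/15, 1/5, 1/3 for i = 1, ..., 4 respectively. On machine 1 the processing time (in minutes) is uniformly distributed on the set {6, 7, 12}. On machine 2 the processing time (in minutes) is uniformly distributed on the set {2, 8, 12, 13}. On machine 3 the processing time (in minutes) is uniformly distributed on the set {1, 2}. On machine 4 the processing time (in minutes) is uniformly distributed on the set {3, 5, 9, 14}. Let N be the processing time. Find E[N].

E[N | machine 1] = (6+7+12)/3 = 25/3.
E[N | machine 2] = (2+8+12+13)/4 = 35/4.
E[N | machine 3] = (1+2)/2 = 3/2.
E[N | machine 4] = (3+5+9+14)/4 = 31/4.
E[N] = (1/3)·(25/3) + (2/15)·(35/4) + (1/5)·(3/2) + (1/3)·(31/4) = 1229/180.

1229/180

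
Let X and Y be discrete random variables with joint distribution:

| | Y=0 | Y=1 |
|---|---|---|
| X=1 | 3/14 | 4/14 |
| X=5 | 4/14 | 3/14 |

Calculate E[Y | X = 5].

P(X = 5) = 1/2.
Σ Y·P over the event = 0·(4/14) + 1·(3/14) = 3/14.
E[Y | X = 5] = (3/14) / (1/2) = 3/7.

3/7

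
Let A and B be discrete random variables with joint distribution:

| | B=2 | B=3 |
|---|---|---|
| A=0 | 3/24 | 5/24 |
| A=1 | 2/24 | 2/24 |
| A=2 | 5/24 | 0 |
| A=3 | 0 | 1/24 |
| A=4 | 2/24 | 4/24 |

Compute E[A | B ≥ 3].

P(B ≥ 3) = 1/2.
Summing A·P(A=x,B=y) over the conditioning event gives 7/8.
E[A | B ≥ 3] = (7/8) / (1/2) = 7/4.

7/4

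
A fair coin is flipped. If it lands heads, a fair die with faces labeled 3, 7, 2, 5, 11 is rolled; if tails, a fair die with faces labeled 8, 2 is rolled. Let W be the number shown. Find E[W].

E[W | heads] = (3+7+2+5+11)/5 = 28/5.
E[W | tails] = (8+2)/2 = 5.
E[W] = (1/2)·(28/5) + (1/2)·(5) = 53/10.

53/10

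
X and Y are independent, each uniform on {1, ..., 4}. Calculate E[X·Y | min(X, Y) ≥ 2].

Outcomes with min(X, Y) ≥ 2: (2,2), (2,3), (2,4), (3,2), (3,3), (3,4), (4,2), (4,3), (4,4), each with probability 1/16.
E[X·Y | min(X, Y) ≥ 2] = (4 + 6 + 8 + 6 + 9 + 12 + 8 + 12 + 16) / 9 = 9.

9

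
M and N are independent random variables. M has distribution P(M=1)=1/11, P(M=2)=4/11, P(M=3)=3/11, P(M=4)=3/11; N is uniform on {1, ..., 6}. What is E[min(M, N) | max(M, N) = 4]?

12/5

P(max(M, N) = 4) = 10/33.
Summing min(M,N)·P(x,y) over outcomes with max(M, N) = 4 gives 8/11.
E[min(M, N) | max(M, N) = 4] = (8/11) / (10/33) = 12/5.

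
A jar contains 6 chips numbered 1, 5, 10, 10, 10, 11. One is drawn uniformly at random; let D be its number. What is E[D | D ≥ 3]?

P(D ≥ 3) = 5/6.
Σ over the event: 5·1/6 + 10·1/2 + 11·1/6 = 23/3.
E[D | D ≥ 3] = (23/3) / (5/6) = 46/5.

46/5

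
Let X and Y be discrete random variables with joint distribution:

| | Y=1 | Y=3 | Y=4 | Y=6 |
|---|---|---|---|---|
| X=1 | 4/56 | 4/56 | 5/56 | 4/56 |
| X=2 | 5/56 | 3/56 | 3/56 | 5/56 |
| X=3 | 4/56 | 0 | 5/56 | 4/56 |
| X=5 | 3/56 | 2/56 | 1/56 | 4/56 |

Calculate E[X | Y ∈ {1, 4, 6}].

118/47

P(Y ∈ {1, 4, 6}) = 47/56.
Summing X·P(X=x,Y=y) over the conditioning event gives 59/28.
E[X | Y ∈ {1, 4, 6}] = (59/28) / (47/56) = 118/47.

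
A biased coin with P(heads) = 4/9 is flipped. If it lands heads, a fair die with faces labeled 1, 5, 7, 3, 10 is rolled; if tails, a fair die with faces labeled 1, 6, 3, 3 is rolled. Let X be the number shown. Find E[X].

247/60

E[X | heads] = (1+5+7+3+10)/5 = 26/5.
E[X | tails] = (1+6+3+3)/4 = 13/4.
By the law of total expectation,
E[X] = (4/9)·(26/5) + (5/9)·(13/4) = 247/60.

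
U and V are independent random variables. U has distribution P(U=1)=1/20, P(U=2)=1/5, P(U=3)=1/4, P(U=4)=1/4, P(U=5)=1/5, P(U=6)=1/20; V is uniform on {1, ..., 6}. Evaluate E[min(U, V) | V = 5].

69/20

P(V = 5) = 1/6.
Summing min(U,V)·P(x,y) over outcomes with V = 5 gives 23/40.
E[min(U, V) | V = 5] = (23/40) / (1/6) = 69/20.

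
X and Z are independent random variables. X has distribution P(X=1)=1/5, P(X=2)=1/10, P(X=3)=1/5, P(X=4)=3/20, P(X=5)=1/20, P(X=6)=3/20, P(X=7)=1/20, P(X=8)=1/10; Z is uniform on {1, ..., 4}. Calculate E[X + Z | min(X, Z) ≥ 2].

P(min(X, Z) ≥ 2) = 3/5.
Summing (X+Z)·P(x,y) over outcomes with min(X, Z) ≥ 2 gives 183/40.
E[X + Z | min(X, Z) ≥ 2] = (183/40) / (3/5) = 61/8.

61/8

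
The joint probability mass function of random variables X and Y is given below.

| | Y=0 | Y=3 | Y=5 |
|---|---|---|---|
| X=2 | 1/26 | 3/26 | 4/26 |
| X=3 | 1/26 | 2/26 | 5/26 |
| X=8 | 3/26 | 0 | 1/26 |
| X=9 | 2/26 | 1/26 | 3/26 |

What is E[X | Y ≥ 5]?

58/13

P(Y ≥ 5) = 1/2.
Σ X·P over the event = 2·(4/26) + 3·(5/26) + 8·(1/26) + 9·(3/26) = 29/13.
E[X | Y ≥ 5] = (29/13) / (1/2) = 58/13.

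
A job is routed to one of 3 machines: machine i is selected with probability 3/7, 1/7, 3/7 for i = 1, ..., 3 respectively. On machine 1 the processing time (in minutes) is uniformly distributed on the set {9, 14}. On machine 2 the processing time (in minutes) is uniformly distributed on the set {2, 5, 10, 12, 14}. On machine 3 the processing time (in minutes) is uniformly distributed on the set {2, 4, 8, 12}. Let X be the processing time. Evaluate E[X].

313/35

E[X | machine 1] = (9+14)/2 = 23/2.
E[X | machine 2] = (2+5+10+12+14)/5 = 43/5.
E[X | machine 3] = (2+4+8+12)/4 = 13/2.
By the law of total expectation,
E[X] = (3/7)·(23/2) + (1/7)·(43/5) + (3/7)·(13/2) = 313/35.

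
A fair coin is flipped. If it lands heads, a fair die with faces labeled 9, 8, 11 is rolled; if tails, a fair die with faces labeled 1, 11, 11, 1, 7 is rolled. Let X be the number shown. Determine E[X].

233/30

E[X | heads] = (9+8+11)/3 = 28/3.
E[X | tails] = (1+11+11+1+7)/5 = 31/5.
By the law of total expectation,
E[X] = (1/2)·(28/3) + (1/2)·(31/5) = 233/30.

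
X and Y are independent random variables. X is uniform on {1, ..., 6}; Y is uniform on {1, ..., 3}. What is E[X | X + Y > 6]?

Outcomes with X + Y > 6: (4,3), (5,2), (5,3), (6,1), (6,2), (6,3), each with probability 1/18.
E[X | X + Y > 6] = (4 + 5 + 5 + 6 + 6 + 6) / 6 = 16/3.

16/3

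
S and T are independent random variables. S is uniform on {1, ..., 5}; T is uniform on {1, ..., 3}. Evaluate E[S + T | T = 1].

Outcomes with T = 1: (1,1), (2,1), (3,1), (4,1), (5,1), each with probability 1/15.
E[S + T | T = 1] = (2 + 3 + 4 + 5 + 6) / 5 = 4.

4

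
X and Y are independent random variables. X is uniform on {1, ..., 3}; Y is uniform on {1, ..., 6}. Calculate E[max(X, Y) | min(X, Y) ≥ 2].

41/10

Outcomes with min(X, Y) ≥ 2: (2,2), (2,3), (2,4), (2,5), (2,6), (3,2), (3,3), (3,4), (3,5), (3,6), each with probability 1/18.
E[max(X, Y) | min(X, Y) ≥ 2] = (2 + 3 + 4 + 5 + 6 + 3 + 3 + 4 + 5 + 6) / 10 = 41/10.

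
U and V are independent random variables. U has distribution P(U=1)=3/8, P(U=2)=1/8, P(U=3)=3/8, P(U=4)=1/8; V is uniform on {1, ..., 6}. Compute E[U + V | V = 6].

33/4

P(V = 6) = 1/6.
Summing (U+V)·P(x,y) over outcomes with V = 6 gives 11/8.
E[U + V | V = 6] = (11/8) / (1/6) = 33/4.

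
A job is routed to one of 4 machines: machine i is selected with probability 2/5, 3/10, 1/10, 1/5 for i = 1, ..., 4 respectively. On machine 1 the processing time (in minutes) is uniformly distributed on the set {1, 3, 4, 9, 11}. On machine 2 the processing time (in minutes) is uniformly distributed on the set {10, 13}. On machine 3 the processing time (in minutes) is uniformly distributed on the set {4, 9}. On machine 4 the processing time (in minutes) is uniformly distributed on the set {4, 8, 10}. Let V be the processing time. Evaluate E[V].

E[V | machine 1] = (1+3+4+9+11)/5 = 28/5.
E[V | machine 2] = (10+13)/2 = 23/2.
E[V | machine 3] = (4+9)/2 = 13/2.
E[V | machine 4] = (4+8+10)/3 = 22/3.
E[V] = (2/5)·(28/5) + (3/10)·(23/2) + (1/10)·(13/2) + (1/5)·(22/3) = 1171/150.

1171/150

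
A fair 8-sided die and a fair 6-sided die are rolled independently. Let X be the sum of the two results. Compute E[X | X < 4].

8/3

P(X < 4) = 1/16.
Σ over the event: 2·1/48 + 3·1/24 = 1/6.
E[X | X < 4] = (1/6) / (1/16) = 8/3.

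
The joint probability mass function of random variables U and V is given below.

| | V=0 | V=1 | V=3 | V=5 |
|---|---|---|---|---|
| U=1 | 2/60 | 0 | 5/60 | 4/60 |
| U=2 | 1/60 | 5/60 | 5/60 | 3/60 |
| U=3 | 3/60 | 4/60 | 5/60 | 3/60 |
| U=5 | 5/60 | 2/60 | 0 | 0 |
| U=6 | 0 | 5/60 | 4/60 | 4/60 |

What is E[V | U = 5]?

P(U = 5) = 7/60.
Σ V·P over the event = 0·(5/60) + 1·(2/60) = 1/30.
E[V | U = 5] = (1/30) / (7/60) = 2/7.

2/7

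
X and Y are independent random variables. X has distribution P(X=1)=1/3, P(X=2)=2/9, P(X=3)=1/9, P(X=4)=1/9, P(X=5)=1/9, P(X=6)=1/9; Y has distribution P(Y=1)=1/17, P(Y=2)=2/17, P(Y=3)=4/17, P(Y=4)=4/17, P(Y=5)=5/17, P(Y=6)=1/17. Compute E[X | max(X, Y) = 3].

49/27

P(max(X, Y) = 3) = 3/17.
Summing X·P(x,y) over outcomes with max(X, Y) = 3 gives 49/153.
E[X | max(X, Y) = 3] = (49/153) / (3/17) = 49/27.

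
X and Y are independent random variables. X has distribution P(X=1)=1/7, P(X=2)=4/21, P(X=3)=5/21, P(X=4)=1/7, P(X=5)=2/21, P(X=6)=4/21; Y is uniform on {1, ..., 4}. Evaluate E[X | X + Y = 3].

11/7

P(X + Y = 3) = 1/12.
Summing X·P(x,y) over outcomes with X + Y = 3 gives 11/84.
E[X | X + Y = 3] = (11/84) / (1/12) = 11/7.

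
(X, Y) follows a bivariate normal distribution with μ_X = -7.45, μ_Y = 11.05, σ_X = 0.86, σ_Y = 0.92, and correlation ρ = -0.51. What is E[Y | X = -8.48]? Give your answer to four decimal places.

11.6119

E[Y | X=x] = μ_Y + ρ(σ_Y/σ_X)(x − μ_X) for jointly normal variables.
E[Y | X=-8.48] = 11.05 + (-0.51)·(0.92/0.86)·(-8.48 − (-7.45)) = 11.05 + (-0.54558)·(-1.03) = 11.6119.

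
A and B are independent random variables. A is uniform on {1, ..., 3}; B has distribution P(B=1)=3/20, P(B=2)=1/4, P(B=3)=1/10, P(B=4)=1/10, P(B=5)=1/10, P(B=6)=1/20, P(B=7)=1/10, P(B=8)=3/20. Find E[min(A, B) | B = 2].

5/3

P(B = 2) = 1/4.
Summing min(A,B)·P(x,y) over outcomes with B = 2 gives 5/12.
E[min(A, B) | B = 2] = (5/12) / (1/4) = 5/3.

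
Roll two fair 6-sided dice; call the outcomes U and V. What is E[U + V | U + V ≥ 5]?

116/15

P(U + V ≥ 5) = 5/6.
Summing (U+V)·P(x,y) over outcomes with U + V ≥ 5 gives 58/9.
E[U + V | U + V ≥ 5] = (58/9) / (5/6) = 116/15.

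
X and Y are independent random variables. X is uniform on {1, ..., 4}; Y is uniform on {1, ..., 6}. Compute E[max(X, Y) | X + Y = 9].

11/2

Outcomes with X + Y = 9: (3,6), (4,5), each with probability 1/24.
E[max(X, Y) | X + Y = 9] = (6 + 5) / 2 = 11/2.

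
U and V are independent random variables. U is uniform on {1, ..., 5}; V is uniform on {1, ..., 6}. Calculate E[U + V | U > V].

6

P(U > V) = 1/3.
Summing (U+V)·P(x,y) over outcomes with U > V gives 2.
E[U + V | U > V] = (2) / (1/3) = 6.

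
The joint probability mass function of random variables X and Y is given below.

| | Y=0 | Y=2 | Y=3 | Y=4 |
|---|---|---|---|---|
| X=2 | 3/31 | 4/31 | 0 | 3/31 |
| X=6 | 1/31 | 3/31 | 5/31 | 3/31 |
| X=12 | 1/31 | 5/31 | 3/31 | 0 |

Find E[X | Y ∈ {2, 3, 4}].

P(Y ∈ {2, 3, 4}) = 26/31.
Σ X·P over the event = 2·(4/31) + 2·(3/31) + 6·(3/31) + 6·(5/31) + 6·(3/31) + 12·(5/31) + 12·(3/31) = 176/31.
E[X | Y ∈ {2, 3, 4}] = (176/31) / (26/31) = 88/13.

88/13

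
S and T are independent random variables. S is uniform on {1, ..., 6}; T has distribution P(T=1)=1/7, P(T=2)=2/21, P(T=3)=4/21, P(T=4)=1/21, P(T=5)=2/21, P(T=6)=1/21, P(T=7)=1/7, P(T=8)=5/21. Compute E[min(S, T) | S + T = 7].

P(S + T = 7) = 13/126.
Summing min(S,T)·P(x,y) over outcomes with S + T = 7 gives 3/14.
E[min(S, T) | S + T = 7] = (3/14) / (13/126) = 27/13.

27/13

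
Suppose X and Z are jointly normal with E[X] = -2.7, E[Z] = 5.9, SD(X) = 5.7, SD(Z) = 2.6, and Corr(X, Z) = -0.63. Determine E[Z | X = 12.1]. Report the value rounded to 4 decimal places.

1.6469

E[Z | X=x] = μ_Z + ρ(σ_Z/σ_X)(x − μ_X) for jointly normal variables.
E[Z | X=12.1] = 5.9 + (-0.63)·(2.6/5.7)·(12.1 − (-2.7)) = 5.9 + (-0.28737)·(14.8) = 1.6469.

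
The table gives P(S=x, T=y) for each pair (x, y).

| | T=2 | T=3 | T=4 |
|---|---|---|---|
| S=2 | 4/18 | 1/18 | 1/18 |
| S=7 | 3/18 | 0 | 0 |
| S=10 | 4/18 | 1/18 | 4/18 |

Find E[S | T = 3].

6

P(T = 3) = 1/9.
Σ S·P over the event = 2·(1/18) + 10·(1/18) = 2/3.
E[S | T = 3] = (2/3) / (1/9) = 6.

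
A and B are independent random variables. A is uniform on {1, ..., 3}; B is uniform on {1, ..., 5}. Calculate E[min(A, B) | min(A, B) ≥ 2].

P(min(A, B) ≥ 2) = 8/15.
Summing min(A,B)·P(x,y) over outcomes with min(A, B) ≥ 2 gives 19/15.
E[min(A, B) | min(A, B) ≥ 2] = (19/15) / (8/15) = 19/8.

19/8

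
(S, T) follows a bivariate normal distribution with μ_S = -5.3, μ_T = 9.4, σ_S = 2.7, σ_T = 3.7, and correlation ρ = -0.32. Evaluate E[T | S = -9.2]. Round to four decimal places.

11.1102

The regression of T on S has slope ρ·σ_T/σ_S and passes through (μ_S, μ_T).
E[T | S=-9.2] = 9.4 + (-0.32)·(3.7/2.7)·(-9.2 − (-5.3)) = 9.4 + (-0.43852)·(-3.9) = 11.1102.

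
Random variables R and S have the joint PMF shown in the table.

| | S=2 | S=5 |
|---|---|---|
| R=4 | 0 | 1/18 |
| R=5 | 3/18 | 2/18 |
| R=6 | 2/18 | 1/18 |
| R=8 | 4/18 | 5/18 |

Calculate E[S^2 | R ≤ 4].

P(R ≤ 4) = 1/18.
Σ S^2·P over the event = 25·(1/18) = 25/18.
E[S^2 | R ≤ 4] = (25/18) / (1/18) = 25.

25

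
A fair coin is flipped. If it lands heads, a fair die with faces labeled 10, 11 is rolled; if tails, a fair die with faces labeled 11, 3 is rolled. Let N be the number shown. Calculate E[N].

35/4

E[N | heads] = (10+11)/2 = 21/2.
E[N | tails] = (11+3)/2 = 7.
E[N] = (1/2)·(21/2) + (1/2)·(7) = 35/4.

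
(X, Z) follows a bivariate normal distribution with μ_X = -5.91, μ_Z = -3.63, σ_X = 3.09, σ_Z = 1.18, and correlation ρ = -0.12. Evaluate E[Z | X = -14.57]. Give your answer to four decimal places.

-3.2332

The regression of Z on X has slope ρ·σ_Z/σ_X and passes through (μ_X, μ_Z).
E[Z | X=-14.57] = -3.63 + (-0.12)·(1.18/3.09)·(-14.57 − (-5.91)) = -3.63 + (-0.045825)·(-8.66) = -3.2332.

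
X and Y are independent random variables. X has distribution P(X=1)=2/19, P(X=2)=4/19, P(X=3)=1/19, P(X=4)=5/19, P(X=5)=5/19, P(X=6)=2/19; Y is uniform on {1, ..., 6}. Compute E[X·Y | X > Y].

P(X > Y) = 17/38.
Summing XY·P(x,y) over outcomes with X > Y gives 189/38.
E[X·Y | X > Y] = (189/38) / (17/38) = 189/17.

189/17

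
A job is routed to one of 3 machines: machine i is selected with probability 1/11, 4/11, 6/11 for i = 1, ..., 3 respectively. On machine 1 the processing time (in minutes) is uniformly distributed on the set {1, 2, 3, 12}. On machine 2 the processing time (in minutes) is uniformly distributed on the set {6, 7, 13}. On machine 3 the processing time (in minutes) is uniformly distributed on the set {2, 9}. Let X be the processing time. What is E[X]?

433/66

E[X | machine 1] = (1+2+3+12)/4 = 9/2.
E[X | machine 2] = (6+7+13)/3 = 26/3.
E[X | machine 3] = (2+9)/2 = 11/2.
By the law of total expectation,
E[X] = (1/11)·(9/2) + (4/11)·(26/3) + (6/11)·(11/2) = 433/66.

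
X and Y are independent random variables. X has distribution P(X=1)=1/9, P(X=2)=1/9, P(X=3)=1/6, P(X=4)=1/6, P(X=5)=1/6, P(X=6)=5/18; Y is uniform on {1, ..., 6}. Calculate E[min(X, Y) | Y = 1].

1

P(Y = 1) = 1/6.
Summing min(X,Y)·P(x,y) over outcomes with Y = 1 gives 1/6.
E[min(X, Y) | Y = 1] = (1/6) / (1/6) = 1.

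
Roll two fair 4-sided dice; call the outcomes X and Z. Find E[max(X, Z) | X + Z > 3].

P(X + Z > 3) = 13/16.
Summing max(X,Z)·P(x,y) over outcomes with X + Z > 3 gives 45/16.
E[max(X, Z) | X + Z > 3] = (45/16) / (13/16) = 45/13.

45/13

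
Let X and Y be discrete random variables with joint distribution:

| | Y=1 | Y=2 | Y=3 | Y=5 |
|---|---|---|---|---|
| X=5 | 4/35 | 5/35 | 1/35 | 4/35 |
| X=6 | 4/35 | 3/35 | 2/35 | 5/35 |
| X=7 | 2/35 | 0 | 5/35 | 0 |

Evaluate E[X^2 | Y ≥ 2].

171/5

P(Y ≥ 2) = 5/7.
Σ X^2·P over the event = 25·(5/35) + 25·(1/35) + 25·(4/35) + 36·(3/35) + 36·(2/35) + 36·(5/35) + 49·(5/35) = 171/7.
E[X^2 | Y ≥ 2] = (171/7) / (5/7) = 171/5.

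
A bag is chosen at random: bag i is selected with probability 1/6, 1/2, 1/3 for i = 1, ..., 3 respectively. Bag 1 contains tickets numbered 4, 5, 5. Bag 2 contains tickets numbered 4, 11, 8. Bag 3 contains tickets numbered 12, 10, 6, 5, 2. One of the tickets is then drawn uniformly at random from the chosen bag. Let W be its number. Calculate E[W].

125/18

E[W | bag 1] = (4+5+5)/3 = 14/3.
E[W | bag 2] = (4+11+8)/3 = 23/3.
E[W | bag 3] = (12+10+6+5+2)/5 = 7.
E[W] = (1/6)·(14/3) + (1/2)·(23/3) + (1/3)·(7) = 125/18.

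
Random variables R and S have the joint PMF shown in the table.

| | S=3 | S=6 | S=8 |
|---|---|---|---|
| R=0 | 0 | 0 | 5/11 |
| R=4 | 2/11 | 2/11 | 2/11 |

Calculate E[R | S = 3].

4

P(S = 3) = 2/11.
Σ R·P over the event = 4·(2/11) = 8/11.
E[R | S = 3] = (8/11) / (2/11) = 4.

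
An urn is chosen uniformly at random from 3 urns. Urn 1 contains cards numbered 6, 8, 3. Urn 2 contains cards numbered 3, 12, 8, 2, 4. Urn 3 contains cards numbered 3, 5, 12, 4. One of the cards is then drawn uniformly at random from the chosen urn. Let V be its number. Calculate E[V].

E[V | urn 1] = (6+8+3)/3 = 17/3.
E[V | urn 2] = (3+12+8+2+4)/5 = 29/5.
E[V | urn 3] = (3+5+12+4)/4 = 6.
By the law of total expectation,
E[V] = (1/3)·(17/3) + (1/3)·(29/5) + (1/3)·(6) = 262/45.

262/45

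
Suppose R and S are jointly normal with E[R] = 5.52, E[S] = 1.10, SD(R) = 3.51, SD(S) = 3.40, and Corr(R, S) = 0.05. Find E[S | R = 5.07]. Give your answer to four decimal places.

1.0782

For a bivariate normal, E[S | R=x] = μ_S + ρ·(σ_S/σ_R)·(x − μ_R).
E[S | R=5.07] = 1.10 + (0.05)·(3.40/3.51)·(5.07 − (5.52)) = 1.10 + (0.048433)·(-0.45) = 1.0782.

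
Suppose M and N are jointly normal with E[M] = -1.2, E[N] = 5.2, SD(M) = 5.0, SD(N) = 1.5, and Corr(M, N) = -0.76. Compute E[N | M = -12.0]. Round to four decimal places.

7.6624

For a bivariate normal, E[N | M=x] = μ_N + ρ·(σ_N/σ_M)·(x − μ_M).
E[N | M=-12.0] = 5.2 + (-0.76)·(1.5/5.0)·(-12.0 − (-1.2)) = 5.2 + (-0.228)·(-10.8) = 7.6624.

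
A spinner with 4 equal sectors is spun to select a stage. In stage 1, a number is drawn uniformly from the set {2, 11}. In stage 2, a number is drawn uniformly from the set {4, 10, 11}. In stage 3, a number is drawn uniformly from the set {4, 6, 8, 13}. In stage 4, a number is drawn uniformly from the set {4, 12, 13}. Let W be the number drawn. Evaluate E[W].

E[W | stage 1] = (2+11)/2 = 13/2.
E[W | stage 2] = (4+10+11)/3 = 25/3.
E[W | stage 3] = (4+6+8+13)/4 = 31/4.
E[W | stage 4] = (4+12+13)/3 = 29/3.
By the law of total expectation,
E[W] = (1/4)·(13/2) + (1/4)·(25/3) + (1/4)·(31/4) + (1/4)·(29/3) = 129/16.

129/16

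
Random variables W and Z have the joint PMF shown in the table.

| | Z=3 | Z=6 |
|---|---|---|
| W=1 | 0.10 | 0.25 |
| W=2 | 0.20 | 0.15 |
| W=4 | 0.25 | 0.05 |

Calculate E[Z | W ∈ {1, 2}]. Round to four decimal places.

4.7143

P(W ∈ {1, 2}) = 0.70.
Σ Z·P over the event = 3·(0.10) + 6·(0.25) + 3·(0.20) + 6·(0.15) = 3.30.
E[Z | W ∈ {1, 2}] = (3.30) / (0.70) = 4.7143.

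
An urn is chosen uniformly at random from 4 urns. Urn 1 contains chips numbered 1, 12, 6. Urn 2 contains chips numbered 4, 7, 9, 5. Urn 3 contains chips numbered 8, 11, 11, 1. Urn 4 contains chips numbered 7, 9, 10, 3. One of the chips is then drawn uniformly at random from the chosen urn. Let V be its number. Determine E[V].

E[V | urn 1] = (1+12+6)/3 = 19/3.
E[V | urn 2] = (4+7+9+5)/4 = 25/4.
E[V | urn 3] = (8+11+11+1)/4 = 31/4.
E[V | urn 4] = (7+9+10+3)/4 = 29/4.
By the law of total expectation,
E[V] = (1/4)·(19/3) + (1/4)·(25/4) + (1/4)·(31/4) + (1/4)·(29/4) = 331/48.

331/48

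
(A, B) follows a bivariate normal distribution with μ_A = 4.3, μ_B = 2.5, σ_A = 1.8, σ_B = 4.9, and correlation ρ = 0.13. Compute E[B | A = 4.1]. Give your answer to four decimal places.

The regression of B on A has slope ρ·σ_B/σ_A and passes through (μ_A, μ_B).
E[B | A=4.1] = 2.5 + (0.13)·(4.9/1.8)·(4.1 − (4.3)) = 2.5 + (0.35389)·(-0.2) = 2.4292.

2.4292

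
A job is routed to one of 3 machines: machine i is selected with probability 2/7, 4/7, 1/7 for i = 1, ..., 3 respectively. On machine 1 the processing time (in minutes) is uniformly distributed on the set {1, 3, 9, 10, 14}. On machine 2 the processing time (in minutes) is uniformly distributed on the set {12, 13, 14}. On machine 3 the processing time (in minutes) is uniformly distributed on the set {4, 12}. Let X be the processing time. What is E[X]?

374/35

E[X | machine 1] = (1+3+9+10+14)/5 = 37/5.
E[X | machine 2] = (12+13+14)/3 = 13.
E[X | machine 3] = (4+12)/2 = 8.
E[X] = (2/7)·(37/5) + (4/7)·(13) + (1/7)·(8) = 374/35.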